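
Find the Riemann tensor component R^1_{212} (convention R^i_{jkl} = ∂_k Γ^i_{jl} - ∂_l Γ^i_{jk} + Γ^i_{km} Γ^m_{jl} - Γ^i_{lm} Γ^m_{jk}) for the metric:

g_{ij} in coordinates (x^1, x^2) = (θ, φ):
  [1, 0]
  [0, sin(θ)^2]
Non-zero Christoffel symbols (Γ^k_{ij} = Γ^k_{ji}):
Γ^θ_{φ φ} = -sin(2*θ)/2
Γ^φ_{θ φ} = 1/tan(θ)
R^θ_{φ θ φ} = ∂_θ Γ^θ_{φ φ} - ∂_φ Γ^θ_{φ θ} + Γ^θ_{θ m} Γ^m_{φ φ} - Γ^θ_{φ m} Γ^m_{φ θ}
  = (-cos(2*θ)) - (0) + (0) - (-cos(θ)^2) = sin(θ)^2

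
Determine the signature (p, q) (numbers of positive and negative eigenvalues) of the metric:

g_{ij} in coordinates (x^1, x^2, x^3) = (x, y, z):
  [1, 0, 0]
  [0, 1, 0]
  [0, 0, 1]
The metric is diagonal, so its eigenvalues are the diagonal entries: 1, 1, 1 (at a generic point, where coordinate-dependent entries are positive).
3 positive, 0 negative.
(3, 0) - Riemannian (positive definite)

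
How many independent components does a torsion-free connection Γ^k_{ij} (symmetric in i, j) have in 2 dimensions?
Γ^k_{ij} has n choices for the upper index and n(n+1)/2 independent symmetric lower index pairs.
Total = 2 × 2×3/2 = 2 × 3 = 6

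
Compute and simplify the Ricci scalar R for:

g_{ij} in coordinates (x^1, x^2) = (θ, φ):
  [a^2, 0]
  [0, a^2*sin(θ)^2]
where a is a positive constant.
Non-zero Christoffel symbols (Γ^k_{ij} = Γ^k_{ji}):
Γ^θ_{φ φ} = -sin(2*θ)/2
Γ^φ_{θ φ} = 1/tan(θ)
Ricci tensor (R_{ij} = R^k_{ikj}): R_{θθ} = 1, R_{θφ} = 0, R_{φφ} = sin(θ)^2
Inverse metric: g^{θθ} = 1/a^2, g^{φφ} = 1/(a^2*sin(θ)^2)
R = g^{ij} R_{ij} = (1/a^2)(1) + (1/(a^2*sin(θ)^2))(sin(θ)^2) = 2/a^2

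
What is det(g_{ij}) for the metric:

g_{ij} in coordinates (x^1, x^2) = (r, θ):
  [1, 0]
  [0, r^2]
For a 2×2 metric: det(g) = g_{11}·g_{22} - g_{12}·g_{21}
= (1)·(r^2) - (0)·(0)
= r^2 - 0
det(g) = r^2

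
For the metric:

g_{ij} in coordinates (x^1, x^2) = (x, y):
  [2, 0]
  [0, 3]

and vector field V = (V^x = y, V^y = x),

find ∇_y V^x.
All Christoffel symbols are zero.
∇_y V^x = ∂_y V^x + Γ^x_{y j} V^j
  = (1) + (0)(y) + (0)(x)
  = 1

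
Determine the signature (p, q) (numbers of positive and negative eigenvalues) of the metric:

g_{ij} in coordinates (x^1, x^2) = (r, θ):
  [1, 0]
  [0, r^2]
The metric is diagonal, so its eigenvalues are the diagonal entries: 1, r^2 (at a generic point, where coordinate-dependent entries are positive).
2 positive, 0 negative.
(2, 0) - Riemannian (positive definite)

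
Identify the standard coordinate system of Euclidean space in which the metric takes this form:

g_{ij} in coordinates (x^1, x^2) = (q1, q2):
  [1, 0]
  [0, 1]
All components are constant and the metric is the identity, i.e. orthonormal rectilinear coordinates.
Cartesian (2D) coordinates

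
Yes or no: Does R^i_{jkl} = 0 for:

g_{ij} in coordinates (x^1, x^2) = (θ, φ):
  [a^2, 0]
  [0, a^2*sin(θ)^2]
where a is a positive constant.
Non-zero Christoffel symbols:
Γ^θ_{φ φ} = -sin(2*θ)/2
Γ^φ_{θ φ} = 1/tan(θ)
Ricci tensor: R_{θθ} = 1, R_{θφ} = 0, R_{φφ} = sin(θ)^2
The Ricci tensor is non-zero, so the Riemann tensor is non-zero: not flat.
No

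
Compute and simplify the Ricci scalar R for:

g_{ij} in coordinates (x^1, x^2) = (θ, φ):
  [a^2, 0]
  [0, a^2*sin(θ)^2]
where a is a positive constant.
Non-zero Christoffel symbols (Γ^k_{ij} = Γ^k_{ji}):
Γ^θ_{φ φ} = -sin(2*θ)/2
Γ^φ_{θ φ} = 1/tan(θ)
Ricci tensor (R_{ij} = R^k_{ikj}): R_{θθ} = 1, R_{θφ} = 0, R_{φφ} = sin(θ)^2
Inverse metric: g^{θθ} = 1/a^2, g^{φφ} = 1/(a^2*sin(θ)^2)
R = g^{ij} R_{ij} = (1/a^2)(1) + (1/(a^2*sin(θ)^2))(sin(θ)^2) = 2/a^2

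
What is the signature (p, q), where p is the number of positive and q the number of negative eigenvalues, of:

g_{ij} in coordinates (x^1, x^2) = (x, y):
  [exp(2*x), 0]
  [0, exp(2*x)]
The metric is diagonal, so its eigenvalues are the diagonal entries: exp(2*x), exp(2*x) (at a generic point, where coordinate-dependent entries are positive).
2 positive, 0 negative.
(2, 0) - Riemannian (positive definite)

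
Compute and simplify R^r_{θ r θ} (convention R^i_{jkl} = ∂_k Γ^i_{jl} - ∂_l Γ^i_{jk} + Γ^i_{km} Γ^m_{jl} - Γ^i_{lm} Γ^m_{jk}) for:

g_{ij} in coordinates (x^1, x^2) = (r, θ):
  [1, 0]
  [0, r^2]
Non-zero Christoffel symbols (Γ^k_{ij} = Γ^k_{ji}):
Γ^r_{θ θ} = -r
Γ^θ_{r θ} = 1/r
R^r_{θ r θ} = ∂_r Γ^r_{θ θ} - ∂_θ Γ^r_{θ r} + Γ^r_{r m} Γ^m_{θ θ} - Γ^r_{θ m} Γ^m_{θ r}
  = (-1) - (0) + (0) - (-1) = 0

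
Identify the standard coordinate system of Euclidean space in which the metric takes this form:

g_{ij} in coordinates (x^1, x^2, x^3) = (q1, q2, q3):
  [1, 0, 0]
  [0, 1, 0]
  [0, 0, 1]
All components are constant and the metric is the identity, i.e. orthonormal rectilinear coordinates.
Cartesian (3D) coordinates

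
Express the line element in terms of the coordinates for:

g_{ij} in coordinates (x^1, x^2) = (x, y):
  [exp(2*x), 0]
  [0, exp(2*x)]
ds^2 = g_{ij} dx^i dx^j; only the non-zero components contribute.
ds^2 = exp(2*x) dx^2 + exp(2*x) dy^2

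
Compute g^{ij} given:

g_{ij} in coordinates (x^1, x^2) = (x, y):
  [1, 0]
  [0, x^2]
The metric is diagonal, so g^{ij} is diagonal with entries 1/g_{ii}: diag(1, 1/(x^2)).
g^{ij}:
  [1, 0]
  [0, 1/x^2]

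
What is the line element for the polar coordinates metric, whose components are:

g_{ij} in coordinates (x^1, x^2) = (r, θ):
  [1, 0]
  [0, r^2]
ds^2 = g_{ij} dx^i dx^j; only the non-zero components contribute.
ds^2 = dr^2 + r^2 dθ^2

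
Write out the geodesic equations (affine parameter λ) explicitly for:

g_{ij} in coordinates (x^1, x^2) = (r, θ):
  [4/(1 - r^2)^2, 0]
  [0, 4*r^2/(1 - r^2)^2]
Geodesic equation: d^2x^k/dλ^2 + Γ^k_{ij} (dx^i/dλ)(dx^j/dλ) = 0.
Non-zero Christoffel symbols:
Γ^r_{r r} = 2*r/(1 - r^2)
Γ^r_{θ θ} = (r^3 + r)/(r^2 - 1)
Γ^θ_{r θ} = (-r^2 - 1)/(r^3 - r)
Substituting (the symmetric pair Γ^k_{ij}, Γ^k_{ji} combines into a factor 2):
d^2r/dλ^2 + (2*r/(1 - r^2)) (dr/dλ)^2 + ((r^3 + r)/(r^2 - 1)) (dθ/dλ)^2 = 0
d^2θ/dλ^2 + ((-2*r^2 - 2)/(r^3 - r)) (dr/dλ)(dθ/dλ) = 0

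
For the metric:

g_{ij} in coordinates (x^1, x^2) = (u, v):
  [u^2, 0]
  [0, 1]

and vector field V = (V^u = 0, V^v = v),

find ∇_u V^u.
Non-zero Christoffel symbols:
Γ^u_{u u} = 1/u
∇_u V^u = ∂_u V^u + Γ^u_{u j} V^j
  = (0) + (1/u)(0) + (0)(v)
  = 0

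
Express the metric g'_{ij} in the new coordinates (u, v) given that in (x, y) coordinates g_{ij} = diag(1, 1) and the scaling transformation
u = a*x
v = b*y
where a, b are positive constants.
Invert the transformation: x = u/a, y = v/b
g'_{ij} = (∂x^k/∂x'^i)(∂x^l/∂x'^j) g_{kl}; with g_{kl} = δ_{kl} this is Σ_k (∂x^k/∂x'^i)(∂x^k/∂x'^j).
Jacobian: ∂x/∂u = 1/a, ∂x/∂v = 0, ∂y/∂u = 0, ∂y/∂v = 1/b
g'_{uu} = (1/a)(1/a) + (0)(0) = 1/a^2
g'_{uv} = (1/a)(0) + (0)(1/b) = 0
g'_{vv} = (0)(0) + (1/b)(1/b) = 1/b^2
g'_{ij} = diag(1/a^2, 1/b^2)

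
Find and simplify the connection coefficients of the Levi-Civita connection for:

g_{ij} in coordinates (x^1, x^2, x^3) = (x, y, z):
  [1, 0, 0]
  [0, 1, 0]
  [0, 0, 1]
Using Γ^k_{ij} = (1/2) g^{km} (∂_i g_{mj} + ∂_j g_{mi} - ∂_m g_{ij}); the metric is diagonal, so only the m = k term contributes.
Every metric component is constant, so all ∂_m g_{ij} = 0 and every Christoffel symbol vanishes.
All Christoffel symbols are zero.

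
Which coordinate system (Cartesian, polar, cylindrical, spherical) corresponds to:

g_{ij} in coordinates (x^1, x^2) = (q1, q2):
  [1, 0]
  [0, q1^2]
The line element ds^2 = dq1^2 + q1^2 dq2^2 is dr^2 + r^2 dθ^2 with q1 = r, q2 = θ.
polar coordinates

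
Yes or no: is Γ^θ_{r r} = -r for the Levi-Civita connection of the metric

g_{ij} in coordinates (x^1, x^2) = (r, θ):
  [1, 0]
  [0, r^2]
Γ^θ_{r r} = (1/2) g^{θθ} (∂_r g_{θr} + ∂_r g_{θr} - ∂_θ g_{rr}) = (1/2)(1/r^2)((0) + (0) - (0)) = 0
This differs from the proposed value -r.
No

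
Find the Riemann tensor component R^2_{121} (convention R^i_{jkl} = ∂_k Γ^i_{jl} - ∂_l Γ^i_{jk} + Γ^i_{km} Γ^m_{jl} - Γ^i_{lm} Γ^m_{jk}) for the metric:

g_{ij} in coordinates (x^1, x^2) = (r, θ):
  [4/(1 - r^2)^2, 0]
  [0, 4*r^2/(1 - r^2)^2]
Non-zero Christoffel symbols (Γ^k_{ij} = Γ^k_{ji}):
Γ^r_{r r} = 2*r/(1 - r^2)
Γ^r_{θ θ} = (r^3 + r)/(r^2 - 1)
Γ^θ_{r θ} = (-r^2 - 1)/(r^3 - r)
R^θ_{r θ r} = ∂_θ Γ^θ_{r r} - ∂_r Γ^θ_{r θ} + Γ^θ_{θ m} Γ^m_{r r} - Γ^θ_{r m} Γ^m_{r θ}
  = (0) - ((r^4 + 4*r^2 - 1)/(r^3 - r)^2) + (2*(r^2 + 1)/(r^2 - 1)^2) - ((r^2 + 1)^2/(r^3 - r)^2) = -4/(r^2 - 1)^2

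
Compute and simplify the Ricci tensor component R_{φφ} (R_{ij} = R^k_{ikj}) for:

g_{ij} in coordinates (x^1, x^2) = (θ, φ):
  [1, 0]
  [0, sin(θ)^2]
Non-zero Christoffel symbols (Γ^k_{ij} = Γ^k_{ji}):
Γ^θ_{φ φ} = -sin(2*θ)/2
Γ^φ_{θ φ} = 1/tan(θ)
R^θ_{φ θ φ} = ∂_θ Γ^θ_{φ φ} - ∂_φ Γ^θ_{φ θ} + Γ^θ_{θ m} Γ^m_{φ φ} - Γ^θ_{φ m} Γ^m_{φ θ}
  = (-cos(2*θ)) - (0) + (0) - (-cos(θ)^2) = sin(θ)^2
R^φ_{φ φ φ} = 0 (a repeated index in an antisymmetric pair)
R_{φφ} = R^θ_{φ θ φ} + R^φ_{φ φ φ} = (sin(θ)^2) + (0) = sin(θ)^2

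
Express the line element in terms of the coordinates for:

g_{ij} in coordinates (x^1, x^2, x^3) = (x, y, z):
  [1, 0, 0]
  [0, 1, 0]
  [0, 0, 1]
ds^2 = g_{ij} dx^i dx^j; only the non-zero components contribute.
ds^2 = dx^2 + dy^2 + dz^2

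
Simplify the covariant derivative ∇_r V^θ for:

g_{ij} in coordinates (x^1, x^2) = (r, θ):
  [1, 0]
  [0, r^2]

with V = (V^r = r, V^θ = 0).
Non-zero Christoffel symbols:
Γ^r_{θ θ} = -r
Γ^θ_{r θ} = 1/r
∇_r V^θ = ∂_r V^θ + Γ^θ_{r j} V^j
  = (0) + (0)(r) + (1/r)(0)
  = 0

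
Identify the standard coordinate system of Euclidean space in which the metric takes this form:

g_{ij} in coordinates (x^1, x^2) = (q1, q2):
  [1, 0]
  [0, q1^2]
The line element ds^2 = dq1^2 + q1^2 dq2^2 is dr^2 + r^2 dθ^2 with q1 = r, q2 = θ.
polar coordinates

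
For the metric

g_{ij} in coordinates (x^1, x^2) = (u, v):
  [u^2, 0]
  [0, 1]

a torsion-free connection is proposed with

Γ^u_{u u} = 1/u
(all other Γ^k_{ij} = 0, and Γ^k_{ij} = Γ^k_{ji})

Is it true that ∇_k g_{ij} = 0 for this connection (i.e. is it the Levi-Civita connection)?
Using ∇_k g_{ij} = ∂_k g_{ij} - Γ^m_{ki} g_{mj} - Γ^m_{kj} g_{im}:
e.g. ∇_u g_{uu} = (2*u) - (u) - (u) = 0
Every component ∇_k g_{ij} vanishes: the connection is metric compatible.
Yes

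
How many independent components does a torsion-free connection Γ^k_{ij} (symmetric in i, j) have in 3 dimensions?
Γ^k_{ij} has n choices for the upper index and n(n+1)/2 independent symmetric lower index pairs.
Total = 3 × 3×4/2 = 3 × 6 = 18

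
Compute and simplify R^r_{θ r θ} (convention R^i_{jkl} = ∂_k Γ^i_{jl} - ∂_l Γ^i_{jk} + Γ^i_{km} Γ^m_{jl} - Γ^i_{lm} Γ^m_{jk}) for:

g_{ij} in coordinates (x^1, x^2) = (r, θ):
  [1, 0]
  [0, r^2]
Non-zero Christoffel symbols (Γ^k_{ij} = Γ^k_{ji}):
Γ^r_{θ θ} = -r
Γ^θ_{r θ} = 1/r
R^r_{θ r θ} = ∂_r Γ^r_{θ θ} - ∂_θ Γ^r_{θ r} + Γ^r_{r m} Γ^m_{θ θ} - Γ^r_{θ m} Γ^m_{θ r}
  = (-1) - (0) + (0) - (-1) = 0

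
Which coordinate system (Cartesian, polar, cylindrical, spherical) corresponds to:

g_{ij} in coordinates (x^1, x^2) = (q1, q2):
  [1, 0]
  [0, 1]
All components are constant and the metric is the identity, i.e. orthonormal rectilinear coordinates.
Cartesian (2D) coordinates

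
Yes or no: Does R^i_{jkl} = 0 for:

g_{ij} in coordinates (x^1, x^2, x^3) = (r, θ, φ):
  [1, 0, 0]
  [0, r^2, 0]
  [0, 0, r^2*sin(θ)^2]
Non-zero Christoffel symbols:
Γ^r_{θ θ} = -r
Γ^r_{φ φ} = -r*sin(θ)^2
Γ^θ_{r θ} = 1/r
Γ^θ_{φ φ} = -sin(2*θ)/2
Γ^φ_{r φ} = 1/r
Γ^φ_{θ φ} = 1/tan(θ)
Ricci tensor: R_{rr} = 0, R_{rθ} = 0, R_{rφ} = 0, R_{θθ} = 0, R_{θφ} = 0, R_{φφ} = 0
All R_{ij} vanish; in 3 dimensions the Riemann tensor is fully determined by the Ricci tensor, so R^i_{jkl} = 0: the metric is flat (curvilinear coordinates on flat space).
Yes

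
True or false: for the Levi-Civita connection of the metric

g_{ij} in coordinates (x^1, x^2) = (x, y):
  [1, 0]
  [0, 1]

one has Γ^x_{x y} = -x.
Γ^x_{x y} = (1/2) g^{xx} (∂_x g_{xy} + ∂_y g_{xx} - ∂_x g_{xy}) = (1/2)(1)((0) + (0) - (0)) = 0
This differs from the proposed value -x.
False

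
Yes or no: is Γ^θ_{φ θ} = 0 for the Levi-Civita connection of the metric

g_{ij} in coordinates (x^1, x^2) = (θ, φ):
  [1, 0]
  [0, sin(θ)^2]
Γ^θ_{φ θ} = (1/2) g^{θθ} (∂_φ g_{θθ} + ∂_θ g_{θφ} - ∂_θ g_{φθ}) = (1/2)(1)((0) + (0) - (0)) = 0
This equals the proposed value 0.
Yes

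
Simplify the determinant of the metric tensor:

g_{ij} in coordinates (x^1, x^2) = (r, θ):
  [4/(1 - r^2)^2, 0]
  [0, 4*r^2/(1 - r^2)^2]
For a 2×2 metric: det(g) = g_{11}·g_{22} - g_{12}·g_{21}
= (4/(1 - r^2)^2)·(4*r^2/(1 - r^2)^2) - (0)·(0)
= 16*r^2/(1 - r^2)^4 - 0
det(g) = 16*r^2/(1 - r^2)^4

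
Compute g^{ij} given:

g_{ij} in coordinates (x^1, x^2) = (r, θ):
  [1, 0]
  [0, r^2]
The metric is diagonal, so g^{ij} is diagonal with entries 1/g_{ii}: diag(1, 1/(r^2)).
g^{ij}:
  [1, 0]
  [0, 1/r^2]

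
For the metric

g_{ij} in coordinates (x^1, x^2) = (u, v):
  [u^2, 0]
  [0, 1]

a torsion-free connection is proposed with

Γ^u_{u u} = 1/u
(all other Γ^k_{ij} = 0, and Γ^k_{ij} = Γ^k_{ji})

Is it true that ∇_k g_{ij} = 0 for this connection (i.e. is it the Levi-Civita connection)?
Using ∇_k g_{ij} = ∂_k g_{ij} - Γ^m_{ki} g_{mj} - Γ^m_{kj} g_{im}:
e.g. ∇_u g_{uu} = (2*u) - (u) - (u) = 0
Every component ∇_k g_{ij} vanishes: the connection is metric compatible.
Yes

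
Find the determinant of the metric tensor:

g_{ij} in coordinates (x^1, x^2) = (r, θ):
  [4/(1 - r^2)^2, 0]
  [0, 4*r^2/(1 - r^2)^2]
For a 2×2 metric: det(g) = g_{11}·g_{22} - g_{12}·g_{21}
= (4/(1 - r^2)^2)·(4*r^2/(1 - r^2)^2) - (0)·(0)
= 16*r^2/(1 - r^2)^4 - 0
det(g) = 16*r^2/(1 - r^2)^4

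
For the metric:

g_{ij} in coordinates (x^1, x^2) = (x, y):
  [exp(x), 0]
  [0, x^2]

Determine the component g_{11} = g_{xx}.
With x^1 = x, x^2 = y, g_{11} = g_{xx} is the row-1, column-1 entry of the matrix.
g_{11} = exp(x)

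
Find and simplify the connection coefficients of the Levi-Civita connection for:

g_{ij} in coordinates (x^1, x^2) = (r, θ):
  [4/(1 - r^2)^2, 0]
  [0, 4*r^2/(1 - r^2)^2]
Using Γ^k_{ij} = (1/2) g^{km} (∂_i g_{mj} + ∂_j g_{mi} - ∂_m g_{ij}); the metric is diagonal, so only the m = k term contributes.
Non-zero symbols (using the symmetry Γ^k_{ij} = Γ^k_{ji}):
Γ^r_{r r} = (1/2) g^{rr} (∂_r g_{rr} + ∂_r g_{rr} - ∂_r g_{rr}) = (1/2)((1 - r^2)^2/4)((16*r/(1 - r^2)^3) + (16*r/(1 - r^2)^3) - (16*r/(1 - r^2)^3)) = 2*r/(1 - r^2)
Γ^r_{θ θ} = (1/2) g^{rr} (∂_θ g_{rθ} + ∂_θ g_{rθ} - ∂_r g_{θθ}) = (1/2)((1 - r^2)^2/4)((0) + (0) - (-8*(r^3 + r)/(r^2 - 1)^3)) = (r^3 + r)/(r^2 - 1)
Γ^θ_{r θ} = (1/2) g^{θθ} (∂_r g_{θθ} + ∂_θ g_{θr} - ∂_θ g_{rθ}) = (1/2)((1 - r^2)^2/(4*r^2))((-8*(r^3 + r)/(r^2 - 1)^3) + (0) - (0)) = (-r^2 - 1)/(r^3 - r)
All other Christoffel symbols are zero.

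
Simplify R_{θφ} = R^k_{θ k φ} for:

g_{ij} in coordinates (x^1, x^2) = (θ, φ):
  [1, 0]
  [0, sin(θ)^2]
Non-zero Christoffel symbols (Γ^k_{ij} = Γ^k_{ji}):
Γ^θ_{φ φ} = -sin(2*θ)/2
Γ^φ_{θ φ} = 1/tan(θ)
R^θ_{θ θ φ} = 0 (a repeated index in an antisymmetric pair)
R^φ_{θ φ φ} = 0 (a repeated index in an antisymmetric pair)
R_{θφ} = R^θ_{θ θ φ} + R^φ_{θ φ φ} = (0) + (0) = 0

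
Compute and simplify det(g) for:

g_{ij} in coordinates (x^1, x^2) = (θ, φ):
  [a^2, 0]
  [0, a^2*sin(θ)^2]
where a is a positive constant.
For a 2×2 metric: det(g) = g_{11}·g_{22} - g_{12}·g_{21}
= (a^2)·(a^2*sin(θ)^2) - (0)·(0)
= a^4*sin(θ)^2 - 0
det(g) = a^4*sin(θ)^2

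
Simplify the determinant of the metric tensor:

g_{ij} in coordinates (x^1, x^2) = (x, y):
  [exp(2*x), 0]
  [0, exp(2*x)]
For a 2×2 metric: det(g) = g_{11}·g_{22} - g_{12}·g_{21}
= (exp(2*x))·(exp(2*x)) - (0)·(0)
= exp(4*x) - 0
det(g) = exp(4*x)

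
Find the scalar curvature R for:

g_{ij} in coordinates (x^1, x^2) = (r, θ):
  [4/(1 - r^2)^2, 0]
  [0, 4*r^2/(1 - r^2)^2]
Non-zero Christoffel symbols (Γ^k_{ij} = Γ^k_{ji}):
Γ^r_{r r} = 2*r/(1 - r^2)
Γ^r_{θ θ} = (r^3 + r)/(r^2 - 1)
Γ^θ_{r θ} = (-r^2 - 1)/(r^3 - r)
Ricci tensor (R_{ij} = R^k_{ikj}): R_{rr} = -4/(r^2 - 1)^2, R_{rθ} = 0, R_{θθ} = -4*r^2/(r^2 - 1)^2
Inverse metric: g^{rr} = (1 - r^2)^2/4, g^{θθ} = (1 - r^2)^2/(4*r^2)
R = g^{ij} R_{ij} = ((1 - r^2)^2/4)(-4/(r^2 - 1)^2) + ((1 - r^2)^2/(4*r^2))(-4*r^2/(r^2 - 1)^2) = -2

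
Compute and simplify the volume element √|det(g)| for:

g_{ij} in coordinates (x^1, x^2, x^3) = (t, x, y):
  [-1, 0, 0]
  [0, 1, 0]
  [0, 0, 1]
det(g) = -1
√|det(g)| = 1
Volume element: dV = 1 dt dx dy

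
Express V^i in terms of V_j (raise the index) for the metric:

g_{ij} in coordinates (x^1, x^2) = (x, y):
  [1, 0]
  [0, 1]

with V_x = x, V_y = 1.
Inverse metric (diagonal): g^{xx} = 1, g^{yy} = 1
V^i = g^{ij} V_j:
V^x = (1)(x) + (0)(1) = x
V^y = (0)(x) + (1)(1) = 1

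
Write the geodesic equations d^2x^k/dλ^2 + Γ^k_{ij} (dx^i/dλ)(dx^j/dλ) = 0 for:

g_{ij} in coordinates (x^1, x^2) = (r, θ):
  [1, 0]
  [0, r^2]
Geodesic equation: d^2x^k/dλ^2 + Γ^k_{ij} (dx^i/dλ)(dx^j/dλ) = 0.
Non-zero Christoffel symbols:
Γ^r_{θ θ} = -r
Γ^θ_{r θ} = 1/r
Substituting (the symmetric pair Γ^k_{ij}, Γ^k_{ji} combines into a factor 2):
d^2r/dλ^2 - r (dθ/dλ)^2 = 0
d^2θ/dλ^2 + (2/r) (dr/dλ)(dθ/dλ) = 0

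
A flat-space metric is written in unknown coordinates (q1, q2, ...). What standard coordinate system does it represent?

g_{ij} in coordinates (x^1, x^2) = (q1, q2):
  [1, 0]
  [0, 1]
All components are constant and the metric is the identity, i.e. orthonormal rectilinear coordinates.
Cartesian (2D) coordinates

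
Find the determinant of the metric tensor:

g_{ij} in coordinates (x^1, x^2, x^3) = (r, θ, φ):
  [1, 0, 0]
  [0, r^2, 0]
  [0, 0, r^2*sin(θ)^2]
Diagonal metric: det(g) = g_{11}·g_{22}·g_{33}
= (1)·(r^2)·(r^2*sin(θ)^2)
det(g) = r^4*sin(θ)^2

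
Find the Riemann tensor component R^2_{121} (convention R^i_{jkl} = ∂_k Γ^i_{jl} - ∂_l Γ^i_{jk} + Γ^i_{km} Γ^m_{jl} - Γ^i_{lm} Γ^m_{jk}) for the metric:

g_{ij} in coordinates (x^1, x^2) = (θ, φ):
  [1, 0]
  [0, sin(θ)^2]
Non-zero Christoffel symbols (Γ^k_{ij} = Γ^k_{ji}):
Γ^θ_{φ φ} = -sin(2*θ)/2
Γ^φ_{θ φ} = 1/tan(θ)
R^φ_{θ φ θ} = ∂_φ Γ^φ_{θ θ} - ∂_θ Γ^φ_{θ φ} + Γ^φ_{φ m} Γ^m_{θ θ} - Γ^φ_{θ m} Γ^m_{θ φ}
  = (0) - (-1/sin(θ)^2) + (0) - (1/tan(θ)^2) = 1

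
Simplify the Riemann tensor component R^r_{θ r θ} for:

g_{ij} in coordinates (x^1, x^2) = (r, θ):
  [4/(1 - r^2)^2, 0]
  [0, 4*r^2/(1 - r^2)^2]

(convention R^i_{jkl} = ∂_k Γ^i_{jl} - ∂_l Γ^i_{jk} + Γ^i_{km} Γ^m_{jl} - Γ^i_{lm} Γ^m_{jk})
Non-zero Christoffel symbols (Γ^k_{ij} = Γ^k_{ji}):
Γ^r_{r r} = 2*r/(1 - r^2)
Γ^r_{θ θ} = (r^3 + r)/(r^2 - 1)
Γ^θ_{r θ} = (-r^2 - 1)/(r^3 - r)
R^r_{θ r θ} = ∂_r Γ^r_{θ θ} - ∂_θ Γ^r_{θ r} + Γ^r_{r m} Γ^m_{θ θ} - Γ^r_{θ m} Γ^m_{θ r}
  = ((r^4 - 4*r^2 - 1)/(r^2 - 1)^2) - (0) + (-2*r^2*(r^2 + 1)/(r^2 - 1)^2) - (-(r^2 + 1)^2/(r^2 - 1)^2) = -4*r^2/(r^2 - 1)^2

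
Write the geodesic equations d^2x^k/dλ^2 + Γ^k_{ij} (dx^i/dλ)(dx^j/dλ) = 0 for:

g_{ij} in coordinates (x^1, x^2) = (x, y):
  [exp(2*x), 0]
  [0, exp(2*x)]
Geodesic equation: d^2x^k/dλ^2 + Γ^k_{ij} (dx^i/dλ)(dx^j/dλ) = 0.
Non-zero Christoffel symbols:
Γ^x_{x x} = 1
Γ^x_{y y} = -1
Γ^y_{x y} = 1
Substituting (the symmetric pair Γ^k_{ij}, Γ^k_{ji} combines into a factor 2):
d^2x/dλ^2 + (dx/dλ)^2 - (dy/dλ)^2 = 0
d^2y/dλ^2 + 2 (dx/dλ)(dy/dλ) = 0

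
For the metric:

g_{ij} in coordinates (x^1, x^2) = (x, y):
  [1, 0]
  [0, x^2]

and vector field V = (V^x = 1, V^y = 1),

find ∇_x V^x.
Non-zero Christoffel symbols:
Γ^x_{y y} = -x
Γ^y_{x y} = 1/x
∇_x V^x = ∂_x V^x + Γ^x_{x j} V^j
  = (0) + (0)(1) + (0)(1)
  = 0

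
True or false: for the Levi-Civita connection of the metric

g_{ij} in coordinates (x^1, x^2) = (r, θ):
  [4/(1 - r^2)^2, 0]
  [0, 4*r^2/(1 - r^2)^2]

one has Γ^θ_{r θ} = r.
Γ^θ_{r θ} = (1/2) g^{θθ} (∂_r g_{θθ} + ∂_θ g_{θr} - ∂_θ g_{rθ}) = (1/2)((1 - r^2)^2/(4*r^2))((-8*(r^3 + r)/(r^2 - 1)^3) + (0) - (0)) = (-r^2 - 1)/(r^3 - r)
This differs from the proposed value r.
False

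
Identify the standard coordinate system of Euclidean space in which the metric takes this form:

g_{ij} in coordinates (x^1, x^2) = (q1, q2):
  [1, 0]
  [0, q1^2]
The line element ds^2 = dq1^2 + q1^2 dq2^2 is dr^2 + r^2 dθ^2 with q1 = r, q2 = θ.
polar coordinates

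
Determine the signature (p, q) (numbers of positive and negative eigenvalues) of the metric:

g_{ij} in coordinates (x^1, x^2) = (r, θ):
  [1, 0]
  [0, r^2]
The metric is diagonal, so its eigenvalues are the diagonal entries: 1, r^2 (at a generic point, where coordinate-dependent entries are positive).
2 positive, 0 negative.
(2, 0) - Riemannian (positive definite)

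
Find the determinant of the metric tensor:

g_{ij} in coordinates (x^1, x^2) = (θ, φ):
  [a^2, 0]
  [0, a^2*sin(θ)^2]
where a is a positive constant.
For a 2×2 metric: det(g) = g_{11}·g_{22} - g_{12}·g_{21}
= (a^2)·(a^2*sin(θ)^2) - (0)·(0)
= a^4*sin(θ)^2 - 0
det(g) = a^4*sin(θ)^2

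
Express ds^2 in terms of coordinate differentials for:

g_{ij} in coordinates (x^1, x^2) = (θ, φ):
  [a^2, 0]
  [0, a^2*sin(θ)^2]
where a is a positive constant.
ds^2 = g_{ij} dx^i dx^j; only the non-zero components contribute.
ds^2 = a^2 dθ^2 + a^2*sin(θ)^2 dφ^2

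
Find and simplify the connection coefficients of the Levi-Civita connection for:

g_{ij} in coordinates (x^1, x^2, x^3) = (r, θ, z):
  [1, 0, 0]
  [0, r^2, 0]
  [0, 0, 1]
Using Γ^k_{ij} = (1/2) g^{km} (∂_i g_{mj} + ∂_j g_{mi} - ∂_m g_{ij}); the metric is diagonal, so only the m = k term contributes.
Non-zero symbols (using the symmetry Γ^k_{ij} = Γ^k_{ji}):
Γ^r_{θ θ} = (1/2) g^{rr} (∂_θ g_{rθ} + ∂_θ g_{rθ} - ∂_r g_{θθ}) = (1/2)(1)((0) + (0) - (2*r)) = -r
Γ^θ_{r θ} = (1/2) g^{θθ} (∂_r g_{θθ} + ∂_θ g_{θr} - ∂_θ g_{rθ}) = (1/2)(1/r^2)((2*r) + (0) - (0)) = 1/r
All other Christoffel symbols are zero.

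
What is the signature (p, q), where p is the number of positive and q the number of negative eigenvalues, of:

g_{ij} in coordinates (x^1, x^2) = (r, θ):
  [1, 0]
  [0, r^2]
The metric is diagonal, so its eigenvalues are the diagonal entries: 1, r^2 (at a generic point, where coordinate-dependent entries are positive).
2 positive, 0 negative.
(2, 0) - Riemannian (positive definite)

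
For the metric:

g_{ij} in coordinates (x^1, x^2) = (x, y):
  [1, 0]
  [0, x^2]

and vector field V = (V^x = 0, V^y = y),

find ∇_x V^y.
Non-zero Christoffel symbols:
Γ^x_{y y} = -x
Γ^y_{x y} = 1/x
∇_x V^y = ∂_x V^y + Γ^y_{x j} V^j
  = (0) + (0)(0) + (1/x)(y)
  = y/x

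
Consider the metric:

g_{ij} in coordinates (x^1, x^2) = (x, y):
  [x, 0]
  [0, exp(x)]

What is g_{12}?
With x^1 = x, x^2 = y, g_{12} = g_{xy} is the row-1, column-2 entry of the matrix.
g_{12} = 0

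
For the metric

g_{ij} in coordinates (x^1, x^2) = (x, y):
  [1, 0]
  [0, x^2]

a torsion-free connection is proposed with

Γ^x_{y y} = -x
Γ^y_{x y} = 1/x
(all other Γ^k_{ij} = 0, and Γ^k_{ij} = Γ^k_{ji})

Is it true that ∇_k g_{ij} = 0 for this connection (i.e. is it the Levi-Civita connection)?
Using ∇_k g_{ij} = ∂_k g_{ij} - Γ^m_{ki} g_{mj} - Γ^m_{kj} g_{im}:
e.g. ∇_x g_{yy} = (2*x) - (x) - (x) = 0
Every component ∇_k g_{ij} vanishes: the connection is metric compatible.
Yes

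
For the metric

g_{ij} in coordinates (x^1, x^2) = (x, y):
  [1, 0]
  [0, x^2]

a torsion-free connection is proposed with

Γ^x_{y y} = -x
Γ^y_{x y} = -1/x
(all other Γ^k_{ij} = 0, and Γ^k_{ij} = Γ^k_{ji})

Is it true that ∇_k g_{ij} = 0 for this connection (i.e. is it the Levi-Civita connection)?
Using ∇_k g_{ij} = ∂_k g_{ij} - Γ^m_{ki} g_{mj} - Γ^m_{kj} g_{im}:
∇_x g_{yy} = (2*x) - (-x) - (-x) = 4*x ≠ 0
So the connection is not metric compatible (it is not the Levi-Civita connection).
No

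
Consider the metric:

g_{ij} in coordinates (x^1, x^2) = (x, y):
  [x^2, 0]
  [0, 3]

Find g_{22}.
With x^1 = x, x^2 = y, g_{22} = g_{yy} is the row-2, column-2 entry of the matrix.
g_{22} = 3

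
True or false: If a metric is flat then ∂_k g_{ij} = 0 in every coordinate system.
Flatness means R^i_{jkl} = 0; the components can still vary, e.g. the flat plane in polar coordinates has g_{θθ} = r^2.
False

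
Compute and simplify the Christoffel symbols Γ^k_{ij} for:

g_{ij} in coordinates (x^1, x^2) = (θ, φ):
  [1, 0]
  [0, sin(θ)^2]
Using Γ^k_{ij} = (1/2) g^{km} (∂_i g_{mj} + ∂_j g_{mi} - ∂_m g_{ij}); the metric is diagonal, so only the m = k term contributes.
Non-zero symbols (using the symmetry Γ^k_{ij} = Γ^k_{ji}):
Γ^θ_{φ φ} = (1/2) g^{θθ} (∂_φ g_{θφ} + ∂_φ g_{θφ} - ∂_θ g_{φφ}) = (1/2)(1)((0) + (0) - (sin(2*θ))) = -sin(2*θ)/2
Γ^φ_{θ φ} = (1/2) g^{φφ} (∂_θ g_{φφ} + ∂_φ g_{φθ} - ∂_φ g_{θφ}) = (1/2)(1/sin(θ)^2)((sin(2*θ)) + (0) - (0)) = 1/tan(θ)
All other Christoffel symbols are zero.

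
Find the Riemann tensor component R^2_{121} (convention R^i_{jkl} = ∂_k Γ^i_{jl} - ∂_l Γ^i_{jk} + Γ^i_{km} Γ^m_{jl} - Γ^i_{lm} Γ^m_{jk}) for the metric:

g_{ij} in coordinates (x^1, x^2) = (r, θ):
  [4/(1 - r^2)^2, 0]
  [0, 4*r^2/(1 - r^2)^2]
Non-zero Christoffel symbols (Γ^k_{ij} = Γ^k_{ji}):
Γ^r_{r r} = 2*r/(1 - r^2)
Γ^r_{θ θ} = (r^3 + r)/(r^2 - 1)
Γ^θ_{r θ} = (-r^2 - 1)/(r^3 - r)
R^θ_{r θ r} = ∂_θ Γ^θ_{r r} - ∂_r Γ^θ_{r θ} + Γ^θ_{θ m} Γ^m_{r r} - Γ^θ_{r m} Γ^m_{r θ}
  = (0) - ((r^4 + 4*r^2 - 1)/(r^3 - r)^2) + (2*(r^2 + 1)/(r^2 - 1)^2) - ((r^2 + 1)^2/(r^3 - r)^2) = -4/(r^2 - 1)^2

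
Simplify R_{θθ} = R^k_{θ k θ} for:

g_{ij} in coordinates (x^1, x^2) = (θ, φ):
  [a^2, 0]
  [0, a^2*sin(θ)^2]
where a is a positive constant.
Non-zero Christoffel symbols (Γ^k_{ij} = Γ^k_{ji}):
Γ^θ_{φ φ} = -sin(2*θ)/2
Γ^φ_{θ φ} = 1/tan(θ)
R^θ_{θ θ θ} = 0 (a repeated index in an antisymmetric pair)
R^φ_{θ φ θ} = ∂_φ Γ^φ_{θ θ} - ∂_θ Γ^φ_{θ φ} + Γ^φ_{φ m} Γ^m_{θ θ} - Γ^φ_{θ m} Γ^m_{θ φ}
  = (0) - (-1/sin(θ)^2) + (0) - (1/tan(θ)^2) = 1
R_{θθ} = R^θ_{θ θ θ} + R^φ_{θ φ θ} = (0) + (1) = 1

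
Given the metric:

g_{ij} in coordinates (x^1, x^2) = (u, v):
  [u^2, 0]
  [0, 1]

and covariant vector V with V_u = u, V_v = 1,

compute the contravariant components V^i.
Inverse metric (diagonal): g^{uu} = 1/u^2, g^{vv} = 1
V^i = g^{ij} V_j:
V^u = (1/u^2)(u) + (0)(1) = 1/u
V^v = (0)(u) + (1)(1) = 1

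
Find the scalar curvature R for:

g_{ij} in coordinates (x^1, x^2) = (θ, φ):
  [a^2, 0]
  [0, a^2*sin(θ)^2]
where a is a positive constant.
Non-zero Christoffel symbols (Γ^k_{ij} = Γ^k_{ji}):
Γ^θ_{φ φ} = -sin(2*θ)/2
Γ^φ_{θ φ} = 1/tan(θ)
Ricci tensor (R_{ij} = R^k_{ikj}): R_{θθ} = 1, R_{θφ} = 0, R_{φφ} = sin(θ)^2
Inverse metric: g^{θθ} = 1/a^2, g^{φφ} = 1/(a^2*sin(θ)^2)
R = g^{ij} R_{ij} = (1/a^2)(1) + (1/(a^2*sin(θ)^2))(sin(θ)^2) = 2/a^2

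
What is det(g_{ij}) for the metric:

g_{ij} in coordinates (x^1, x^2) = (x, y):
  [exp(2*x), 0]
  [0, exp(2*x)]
For a 2×2 metric: det(g) = g_{11}·g_{22} - g_{12}·g_{21}
= (exp(2*x))·(exp(2*x)) - (0)·(0)
= exp(4*x) - 0
det(g) = exp(4*x)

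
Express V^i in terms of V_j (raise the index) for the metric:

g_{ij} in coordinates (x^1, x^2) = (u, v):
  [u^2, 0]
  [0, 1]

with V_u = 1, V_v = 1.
Inverse metric (diagonal): g^{uu} = 1/u^2, g^{vv} = 1
V^i = g^{ij} V_j:
V^u = (1/u^2)(1) + (0)(1) = 1/u^2
V^v = (0)(1) + (1)(1) = 1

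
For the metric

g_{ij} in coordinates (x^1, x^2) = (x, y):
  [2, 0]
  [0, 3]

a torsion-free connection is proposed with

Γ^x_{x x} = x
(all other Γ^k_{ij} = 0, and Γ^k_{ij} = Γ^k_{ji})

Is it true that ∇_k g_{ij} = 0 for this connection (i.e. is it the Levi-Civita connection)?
Using ∇_k g_{ij} = ∂_k g_{ij} - Γ^m_{ki} g_{mj} - Γ^m_{kj} g_{im}:
∇_x g_{xx} = (0) - (2*x) - (2*x) = -4*x ≠ 0
So the connection is not metric compatible (it is not the Levi-Civita connection).
No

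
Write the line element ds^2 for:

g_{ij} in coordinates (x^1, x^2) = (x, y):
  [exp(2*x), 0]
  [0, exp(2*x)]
ds^2 = g_{ij} dx^i dx^j; only the non-zero components contribute.
ds^2 = exp(2*x) dx^2 + exp(2*x) dy^2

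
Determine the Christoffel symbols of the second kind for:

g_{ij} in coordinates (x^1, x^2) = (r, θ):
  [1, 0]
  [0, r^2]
Using Γ^k_{ij} = (1/2) g^{km} (∂_i g_{mj} + ∂_j g_{mi} - ∂_m g_{ij}); the metric is diagonal, so only the m = k term contributes.
Non-zero symbols (using the symmetry Γ^k_{ij} = Γ^k_{ji}):
Γ^r_{θ θ} = (1/2) g^{rr} (∂_θ g_{rθ} + ∂_θ g_{rθ} - ∂_r g_{θθ}) = (1/2)(1)((0) + (0) - (2*r)) = -r
Γ^θ_{r θ} = (1/2) g^{θθ} (∂_r g_{θθ} + ∂_θ g_{θr} - ∂_θ g_{rθ}) = (1/2)(1/r^2)((2*r) + (0) - (0)) = 1/r
All other Christoffel symbols are zero.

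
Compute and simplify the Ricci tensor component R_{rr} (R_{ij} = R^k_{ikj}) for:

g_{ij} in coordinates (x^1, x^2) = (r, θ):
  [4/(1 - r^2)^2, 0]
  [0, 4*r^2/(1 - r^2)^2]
Non-zero Christoffel symbols (Γ^k_{ij} = Γ^k_{ji}):
Γ^r_{r r} = 2*r/(1 - r^2)
Γ^r_{θ θ} = (r^3 + r)/(r^2 - 1)
Γ^θ_{r θ} = (-r^2 - 1)/(r^3 - r)
R^r_{r r r} = 0 (a repeated index in an antisymmetric pair)
R^θ_{r θ r} = ∂_θ Γ^θ_{r r} - ∂_r Γ^θ_{r θ} + Γ^θ_{θ m} Γ^m_{r r} - Γ^θ_{r m} Γ^m_{r θ}
  = (0) - ((r^4 + 4*r^2 - 1)/(r^3 - r)^2) + (2*(r^2 + 1)/(r^2 - 1)^2) - ((r^2 + 1)^2/(r^3 - r)^2) = -4/(r^2 - 1)^2
R_{rr} = R^r_{r r r} + R^θ_{r θ r} = (0) + (-4/(r^2 - 1)^2) = -4/(r^2 - 1)^2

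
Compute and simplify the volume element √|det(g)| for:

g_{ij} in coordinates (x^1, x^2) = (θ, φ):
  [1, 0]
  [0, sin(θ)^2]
det(g) = sin(θ)^2
√|det(g)| = sin(θ) (taking 0 < θ < π so that |sin(θ)| = sin(θ))
Volume element: dV = sin(θ) dθ dφ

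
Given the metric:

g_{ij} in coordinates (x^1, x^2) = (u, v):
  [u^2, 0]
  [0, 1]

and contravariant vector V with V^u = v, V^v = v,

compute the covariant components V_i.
V_i = g_{ij} V^j:
V_u = (u^2)(v) + (0)(v) = u^2*v
V_v = (0)(v) + (1)(v) = v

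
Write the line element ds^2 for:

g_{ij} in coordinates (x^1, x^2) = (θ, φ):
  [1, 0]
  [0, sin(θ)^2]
ds^2 = g_{ij} dx^i dx^j; only the non-zero components contribute.
ds^2 = dθ^2 + sin(θ)^2 dφ^2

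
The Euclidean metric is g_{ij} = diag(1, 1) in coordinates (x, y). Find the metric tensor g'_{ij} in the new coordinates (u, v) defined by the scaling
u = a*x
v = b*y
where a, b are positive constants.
Invert the transformation: x = u/a, y = v/b
g'_{ij} = (∂x^k/∂x'^i)(∂x^l/∂x'^j) g_{kl}; with g_{kl} = δ_{kl} this is Σ_k (∂x^k/∂x'^i)(∂x^k/∂x'^j).
Jacobian: ∂x/∂u = 1/a, ∂x/∂v = 0, ∂y/∂u = 0, ∂y/∂v = 1/b
g'_{uu} = (1/a)(1/a) + (0)(0) = 1/a^2
g'_{uv} = (1/a)(0) + (0)(1/b) = 0
g'_{vv} = (0)(0) + (1/b)(1/b) = 1/b^2
g'_{ij} = diag(1/a^2, 1/b^2)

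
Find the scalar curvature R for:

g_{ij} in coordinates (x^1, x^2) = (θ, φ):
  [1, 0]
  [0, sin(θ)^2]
Non-zero Christoffel symbols (Γ^k_{ij} = Γ^k_{ji}):
Γ^θ_{φ φ} = -sin(2*θ)/2
Γ^φ_{θ φ} = 1/tan(θ)
Ricci tensor (R_{ij} = R^k_{ikj}): R_{θθ} = 1, R_{θφ} = 0, R_{φφ} = sin(θ)^2
Inverse metric: g^{θθ} = 1, g^{φφ} = 1/sin(θ)^2
R = g^{ij} R_{ij} = (1)(1) + (1/sin(θ)^2)(sin(θ)^2) = 2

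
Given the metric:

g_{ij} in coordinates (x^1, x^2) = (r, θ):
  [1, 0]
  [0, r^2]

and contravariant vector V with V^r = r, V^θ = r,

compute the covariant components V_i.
V_i = g_{ij} V^j:
V_r = (1)(r) + (0)(r) = r
V_θ = (0)(r) + (r^2)(r) = r^3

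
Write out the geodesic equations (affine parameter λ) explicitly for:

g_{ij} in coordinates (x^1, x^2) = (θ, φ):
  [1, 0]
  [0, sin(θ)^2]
Geodesic equation: d^2x^k/dλ^2 + Γ^k_{ij} (dx^i/dλ)(dx^j/dλ) = 0.
Non-zero Christoffel symbols:
Γ^θ_{φ φ} = -sin(2*θ)/2
Γ^φ_{θ φ} = 1/tan(θ)
Substituting (the symmetric pair Γ^k_{ij}, Γ^k_{ji} combines into a factor 2):
d^2θ/dλ^2 - (sin(2*θ)/2) (dφ/dλ)^2 = 0
d^2φ/dλ^2 + (2/tan(θ)) (dθ/dλ)(dφ/dλ) = 0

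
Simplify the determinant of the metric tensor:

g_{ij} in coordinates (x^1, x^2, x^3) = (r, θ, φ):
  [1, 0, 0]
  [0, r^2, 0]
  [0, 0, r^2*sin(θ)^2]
Diagonal metric: det(g) = g_{11}·g_{22}·g_{33}
= (1)·(r^2)·(r^2*sin(θ)^2)
det(g) = r^4*sin(θ)^2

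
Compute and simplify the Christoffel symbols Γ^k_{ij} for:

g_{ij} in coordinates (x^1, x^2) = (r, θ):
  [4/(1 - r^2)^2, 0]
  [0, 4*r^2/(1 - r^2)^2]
Using Γ^k_{ij} = (1/2) g^{km} (∂_i g_{mj} + ∂_j g_{mi} - ∂_m g_{ij}); the metric is diagonal, so only the m = k term contributes.
Non-zero symbols (using the symmetry Γ^k_{ij} = Γ^k_{ji}):
Γ^r_{r r} = (1/2) g^{rr} (∂_r g_{rr} + ∂_r g_{rr} - ∂_r g_{rr}) = (1/2)((1 - r^2)^2/4)((16*r/(1 - r^2)^3) + (16*r/(1 - r^2)^3) - (16*r/(1 - r^2)^3)) = 2*r/(1 - r^2)
Γ^r_{θ θ} = (1/2) g^{rr} (∂_θ g_{rθ} + ∂_θ g_{rθ} - ∂_r g_{θθ}) = (1/2)((1 - r^2)^2/4)((0) + (0) - (-8*(r^3 + r)/(r^2 - 1)^3)) = (r^3 + r)/(r^2 - 1)
Γ^θ_{r θ} = (1/2) g^{θθ} (∂_r g_{θθ} + ∂_θ g_{θr} - ∂_θ g_{rθ}) = (1/2)((1 - r^2)^2/(4*r^2))((-8*(r^3 + r)/(r^2 - 1)^3) + (0) - (0)) = (-r^2 - 1)/(r^3 - r)
All other Christoffel symbols are zero.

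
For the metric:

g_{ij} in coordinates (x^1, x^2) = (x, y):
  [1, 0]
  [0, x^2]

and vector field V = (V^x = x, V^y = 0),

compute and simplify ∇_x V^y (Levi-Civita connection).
Non-zero Christoffel symbols:
Γ^x_{y y} = -x
Γ^y_{x y} = 1/x
∇_x V^y = ∂_x V^y + Γ^y_{x j} V^j
  = (0) + (0)(x) + (1/x)(0)
  = 0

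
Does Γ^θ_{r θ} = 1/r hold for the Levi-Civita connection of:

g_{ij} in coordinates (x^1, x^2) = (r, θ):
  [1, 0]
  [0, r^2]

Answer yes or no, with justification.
Γ^θ_{r θ} = (1/2) g^{θθ} (∂_r g_{θθ} + ∂_θ g_{θr} - ∂_θ g_{rθ}) = (1/2)(1/r^2)((2*r) + (0) - (0)) = 1/r
This equals the proposed value 1/r.
Yes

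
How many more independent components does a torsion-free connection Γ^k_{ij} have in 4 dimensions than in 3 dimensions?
Independent components in n dimensions: n × n(n+1)/2 = n^2(n+1)/2.
4D: 4 × 10 = 40
3D: 3 × 6 = 18
Difference = 40 - 18 = 22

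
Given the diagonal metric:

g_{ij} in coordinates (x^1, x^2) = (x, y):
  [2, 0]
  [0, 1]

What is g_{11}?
With x^1 = x, x^2 = y, g_{11} = g_{xx} is the row-1, column-1 entry of the matrix.
g_{11} = 2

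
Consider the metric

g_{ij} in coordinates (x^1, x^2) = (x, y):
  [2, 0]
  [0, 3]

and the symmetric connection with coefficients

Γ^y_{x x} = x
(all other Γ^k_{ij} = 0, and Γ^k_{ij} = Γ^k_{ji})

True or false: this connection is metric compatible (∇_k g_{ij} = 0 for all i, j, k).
Using ∇_k g_{ij} = ∂_k g_{ij} - Γ^m_{ki} g_{mj} - Γ^m_{kj} g_{im}:
∇_x g_{xy} = (0) - (3*x) - (0) = -3*x ≠ 0
So the connection is not metric compatible (it is not the Levi-Civita connection).
False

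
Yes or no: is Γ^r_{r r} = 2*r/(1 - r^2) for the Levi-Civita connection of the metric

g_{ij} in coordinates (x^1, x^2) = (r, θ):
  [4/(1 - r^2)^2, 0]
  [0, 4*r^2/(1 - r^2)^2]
Γ^r_{r r} = (1/2) g^{rr} (∂_r g_{rr} + ∂_r g_{rr} - ∂_r g_{rr}) = (1/2)((1 - r^2)^2/4)((16*r/(1 - r^2)^3) + (16*r/(1 - r^2)^3) - (16*r/(1 - r^2)^3)) = 2*r/(1 - r^2)
This equals the proposed value 2*r/(1 - r^2).
Yes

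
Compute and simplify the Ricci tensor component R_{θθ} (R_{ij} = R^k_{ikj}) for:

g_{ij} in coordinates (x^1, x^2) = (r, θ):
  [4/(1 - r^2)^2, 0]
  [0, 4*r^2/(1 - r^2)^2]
Non-zero Christoffel symbols (Γ^k_{ij} = Γ^k_{ji}):
Γ^r_{r r} = 2*r/(1 - r^2)
Γ^r_{θ θ} = (r^3 + r)/(r^2 - 1)
Γ^θ_{r θ} = (-r^2 - 1)/(r^3 - r)
R^r_{θ r θ} = ∂_r Γ^r_{θ θ} - ∂_θ Γ^r_{θ r} + Γ^r_{r m} Γ^m_{θ θ} - Γ^r_{θ m} Γ^m_{θ r}
  = ((r^4 - 4*r^2 - 1)/(r^2 - 1)^2) - (0) + (-2*r^2*(r^2 + 1)/(r^2 - 1)^2) - (-(r^2 + 1)^2/(r^2 - 1)^2) = -4*r^2/(r^2 - 1)^2
R^θ_{θ θ θ} = 0 (a repeated index in an antisymmetric pair)
R_{θθ} = R^r_{θ r θ} + R^θ_{θ θ θ} = (-4*r^2/(r^2 - 1)^2) + (0) = -4*r^2/(r^2 - 1)^2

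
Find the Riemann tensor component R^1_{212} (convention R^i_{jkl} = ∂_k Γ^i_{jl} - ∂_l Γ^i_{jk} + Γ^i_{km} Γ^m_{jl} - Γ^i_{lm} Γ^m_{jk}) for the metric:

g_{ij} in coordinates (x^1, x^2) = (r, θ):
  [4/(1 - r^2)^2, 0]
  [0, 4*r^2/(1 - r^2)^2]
Non-zero Christoffel symbols (Γ^k_{ij} = Γ^k_{ji}):
Γ^r_{r r} = 2*r/(1 - r^2)
Γ^r_{θ θ} = (r^3 + r)/(r^2 - 1)
Γ^θ_{r θ} = (-r^2 - 1)/(r^3 - r)
R^r_{θ r θ} = ∂_r Γ^r_{θ θ} - ∂_θ Γ^r_{θ r} + Γ^r_{r m} Γ^m_{θ θ} - Γ^r_{θ m} Γ^m_{θ r}
  = ((r^4 - 4*r^2 - 1)/(r^2 - 1)^2) - (0) + (-2*r^2*(r^2 + 1)/(r^2 - 1)^2) - (-(r^2 + 1)^2/(r^2 - 1)^2) = -4*r^2/(r^2 - 1)^2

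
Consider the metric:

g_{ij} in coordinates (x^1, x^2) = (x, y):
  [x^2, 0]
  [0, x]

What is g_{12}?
With x^1 = x, x^2 = y, g_{12} = g_{xy} is the row-1, column-2 entry of the matrix.
g_{12} = 0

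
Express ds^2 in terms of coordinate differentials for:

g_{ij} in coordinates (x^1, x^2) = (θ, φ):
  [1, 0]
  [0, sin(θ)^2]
ds^2 = g_{ij} dx^i dx^j; only the non-zero components contribute.
ds^2 = dθ^2 + sin(θ)^2 dφ^2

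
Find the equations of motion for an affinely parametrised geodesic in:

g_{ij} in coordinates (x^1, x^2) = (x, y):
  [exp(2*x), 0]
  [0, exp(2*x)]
Geodesic equation: d^2x^k/dλ^2 + Γ^k_{ij} (dx^i/dλ)(dx^j/dλ) = 0.
Non-zero Christoffel symbols:
Γ^x_{x x} = 1
Γ^x_{y y} = -1
Γ^y_{x y} = 1
Substituting (the symmetric pair Γ^k_{ij}, Γ^k_{ji} combines into a factor 2):
d^2x/dλ^2 + (dx/dλ)^2 - (dy/dλ)^2 = 0
d^2y/dλ^2 + 2 (dx/dλ)(dy/dλ) = 0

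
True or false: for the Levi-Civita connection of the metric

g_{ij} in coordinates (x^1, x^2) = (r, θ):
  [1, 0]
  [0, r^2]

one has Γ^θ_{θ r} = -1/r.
Γ^θ_{θ r} = (1/2) g^{θθ} (∂_θ g_{θr} + ∂_r g_{θθ} - ∂_θ g_{θr}) = (1/2)(1/r^2)((0) + (2*r) - (0)) = 1/r
This differs from the proposed value -1/r.
False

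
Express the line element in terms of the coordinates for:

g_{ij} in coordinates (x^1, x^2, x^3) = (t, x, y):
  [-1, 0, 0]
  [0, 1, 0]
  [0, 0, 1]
ds^2 = g_{ij} dx^i dx^j; only the non-zero components contribute.
ds^2 = -dt^2 + dx^2 + dy^2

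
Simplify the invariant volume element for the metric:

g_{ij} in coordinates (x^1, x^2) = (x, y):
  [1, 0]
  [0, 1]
det(g) = 1
√|det(g)| = 1
Volume element: dV = 1 dx dy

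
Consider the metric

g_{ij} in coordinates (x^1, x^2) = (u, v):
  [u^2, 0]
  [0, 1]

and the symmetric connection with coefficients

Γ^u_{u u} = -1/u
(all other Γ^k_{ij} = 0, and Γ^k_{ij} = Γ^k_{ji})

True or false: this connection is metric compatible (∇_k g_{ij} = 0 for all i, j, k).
Using ∇_k g_{ij} = ∂_k g_{ij} - Γ^m_{ki} g_{mj} - Γ^m_{kj} g_{im}:
∇_u g_{uu} = (2*u) - (-u) - (-u) = 4*u ≠ 0
So the connection is not metric compatible (it is not the Levi-Civita connection).
False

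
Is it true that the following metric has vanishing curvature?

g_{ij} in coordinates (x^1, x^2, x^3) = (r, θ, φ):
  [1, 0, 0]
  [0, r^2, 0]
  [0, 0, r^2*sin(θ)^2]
Non-zero Christoffel symbols:
Γ^r_{θ θ} = -r
Γ^r_{φ φ} = -r*sin(θ)^2
Γ^θ_{r θ} = 1/r
Γ^θ_{φ φ} = -sin(2*θ)/2
Γ^φ_{r φ} = 1/r
Γ^φ_{θ φ} = 1/tan(θ)
Ricci tensor: R_{rr} = 0, R_{rθ} = 0, R_{rφ} = 0, R_{θθ} = 0, R_{θφ} = 0, R_{φφ} = 0
All R_{ij} vanish; in 3 dimensions the Riemann tensor is fully determined by the Ricci tensor, so R^i_{jkl} = 0: the metric is flat (curvilinear coordinates on flat space).
Yes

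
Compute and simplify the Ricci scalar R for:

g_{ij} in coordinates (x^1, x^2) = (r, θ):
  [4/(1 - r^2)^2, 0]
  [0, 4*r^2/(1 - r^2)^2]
Non-zero Christoffel symbols (Γ^k_{ij} = Γ^k_{ji}):
Γ^r_{r r} = 2*r/(1 - r^2)
Γ^r_{θ θ} = (r^3 + r)/(r^2 - 1)
Γ^θ_{r θ} = (-r^2 - 1)/(r^3 - r)
Ricci tensor (R_{ij} = R^k_{ikj}): R_{rr} = -4/(r^2 - 1)^2, R_{rθ} = 0, R_{θθ} = -4*r^2/(r^2 - 1)^2
Inverse metric: g^{rr} = (1 - r^2)^2/4, g^{θθ} = (1 - r^2)^2/(4*r^2)
R = g^{ij} R_{ij} = ((1 - r^2)^2/4)(-4/(r^2 - 1)^2) + ((1 - r^2)^2/(4*r^2))(-4*r^2/(r^2 - 1)^2) = -2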